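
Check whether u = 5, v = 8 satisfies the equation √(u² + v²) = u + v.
Fails

Substituting u = 5, v = 8:

LHS = √(5² + 8²) = √(89) ≈ 9.434
RHS = 5 + 8 = 13

LHS ≠ RHS, so the equation does not hold at this point.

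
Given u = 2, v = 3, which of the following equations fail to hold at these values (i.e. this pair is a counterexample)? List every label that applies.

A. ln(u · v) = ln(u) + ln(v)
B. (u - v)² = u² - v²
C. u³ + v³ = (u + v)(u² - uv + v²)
Evaluating each claim at the given values:
A. LHS = ln(6) ≈ 1.792, RHS = ln(2) + ln(3) ≈ 1.792 → holds here (LHS = RHS)
B. LHS = 1, RHS = -5 → fails here (LHS ≠ RHS)
C. LHS = 35, RHS = 35 → holds here (LHS = RHS)

Answer: B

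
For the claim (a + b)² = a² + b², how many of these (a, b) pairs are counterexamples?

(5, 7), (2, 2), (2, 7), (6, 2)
4

Testing each pair:
(5, 7): LHS = 144, RHS = 74 → counterexample
(2, 2): LHS = 16, RHS = 8 → counterexample
(2, 7): LHS = 81, RHS = 53 → counterexample
(6, 2): LHS = 64, RHS = 40 → counterexample

That makes 4 counterexamples.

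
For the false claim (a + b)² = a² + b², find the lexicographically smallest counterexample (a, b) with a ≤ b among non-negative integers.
At (0, 5): both sides equal 25, so it holds there.
At (0, 7): both sides equal 49, so it holds there.

Substituting (1, 1) into the claim:
LHS = (1 + 1)² = 4
RHS = 1² + 1² = 2

Since LHS ≠ RHS, this pair disproves the claim, and no lexicographically smaller pair (a ≤ b, non-negative integers) does.

For instance (3, 4) is also a counterexample (LHS = 49, RHS = 25), but it's lexicographically larger.

Answer: (a, b) = (1, 1)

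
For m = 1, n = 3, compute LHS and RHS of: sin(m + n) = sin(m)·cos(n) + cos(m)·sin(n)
LHS = sin(1 + 3) = sin(4) ≈ -0.7568
RHS = sin(1)·cos(3) + cos(1)·sin(3) = sin(1)·cos(3) + sin(3)·cos(1) ≈ -0.7568

LHS = RHS: the two sides agree.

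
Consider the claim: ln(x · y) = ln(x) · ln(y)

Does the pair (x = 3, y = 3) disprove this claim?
Substituting x = 3, y = 3:
LHS = ln(3 · 3) = ln(9) ≈ 2.197
RHS = ln(3) · ln(3) = ln(3)² ≈ 1.207

Since LHS ≠ RHS, this pair disproves the claim.

Answer: Yes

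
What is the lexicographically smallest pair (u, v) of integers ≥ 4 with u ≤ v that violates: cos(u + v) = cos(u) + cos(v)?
(u, v) = (4, 4)

Substituting (4, 4) into the claim:
LHS = cos(4 + 4) = cos(8) ≈ -0.1455
RHS = cos(4) + cos(4) = 2·cos(4) ≈ -1.307

Since LHS ≠ RHS, this pair disproves the claim, and no lexicographically smaller pair (u ≤ v, integers ≥ 4) does.

For instance (8, 8) is also a counterexample (LHS = cos(16) ≈ -0.9577, RHS = 2·cos(8) ≈ -0.291), but it's lexicographically larger.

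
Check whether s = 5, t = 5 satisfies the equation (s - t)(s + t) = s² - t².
Substituting s = 5, t = 5:

LHS = (5 - 5)(5 + 5) = 0
RHS = 5² - 5² = 0

LHS = RHS, so the equation holds at this point.

Answer: Holds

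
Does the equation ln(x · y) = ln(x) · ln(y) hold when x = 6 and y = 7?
Substituting x = 6, y = 7:

LHS = ln(6 · 7) = ln(42) ≈ 3.738
RHS = ln(6) · ln(7) ≈ 3.487

LHS ≠ RHS, so the equation does not hold at this point.

Answer: Fails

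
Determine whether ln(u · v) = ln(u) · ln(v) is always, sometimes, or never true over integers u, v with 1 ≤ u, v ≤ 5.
It holds at (u, v) = (1, 1) (both sides equal 0), but fails at (u, v) = (3, 5) (LHS = ln(15) ≈ 2.708, RHS = ln(3)·ln(5) ≈ 1.768).

Answer: Sometimes true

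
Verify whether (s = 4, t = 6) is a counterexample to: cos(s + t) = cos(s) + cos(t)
Substituting s = 4, t = 6:
LHS = cos(4 + 6) = cos(10) ≈ -0.8391
RHS = cos(4) + cos(6) ≈ 0.3065

Since LHS ≠ RHS, this pair disproves the claim.

Answer: Yes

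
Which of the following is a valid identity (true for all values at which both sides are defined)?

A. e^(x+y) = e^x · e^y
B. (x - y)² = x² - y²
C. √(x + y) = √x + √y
A

A: holds — e.g. at (4, 5), both sides equal e^9 ≈ 8103.
B: fails at (4, 6) — LHS = 4, RHS = -20.
C: fails at (5, 5) — LHS = √(10) ≈ 3.162, RHS = 2·√(5) ≈ 4.472.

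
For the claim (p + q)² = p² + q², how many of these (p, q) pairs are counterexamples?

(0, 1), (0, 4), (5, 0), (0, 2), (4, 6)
Testing each pair:
(0, 1): LHS = 1, RHS = 1 → satisfies claim
(0, 4): LHS = 16, RHS = 16 → satisfies claim
(5, 0): LHS = 25, RHS = 25 → satisfies claim
(0, 2): LHS = 4, RHS = 4 → satisfies claim
(4, 6): LHS = 100, RHS = 52 → counterexample

That makes 1 counterexample.

Answer: 1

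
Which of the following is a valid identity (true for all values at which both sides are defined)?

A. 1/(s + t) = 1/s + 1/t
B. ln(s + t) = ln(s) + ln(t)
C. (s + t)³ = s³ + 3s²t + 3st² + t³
C

A: fails at (5, 5) — LHS = 1/10, RHS = 2/5.
B: fails at (1, 3) — LHS = ln(4) ≈ 1.386, RHS = ln(3) ≈ 1.099.
C: holds — e.g. at (4, 6), both sides equal 1000.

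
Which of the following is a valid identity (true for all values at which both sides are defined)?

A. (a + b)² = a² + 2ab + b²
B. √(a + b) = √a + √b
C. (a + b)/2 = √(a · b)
A

A: holds — e.g. at (3, 5), both sides equal 64.
B: fails at (4, 4) — LHS = 2·√(2) ≈ 2.828, RHS = 4.
C: fails at (3, 5) — LHS = 4, RHS = √(15) ≈ 3.873.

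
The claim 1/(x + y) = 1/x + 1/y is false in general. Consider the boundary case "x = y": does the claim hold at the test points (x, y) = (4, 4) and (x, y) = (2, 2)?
No, fails at both test points

At (4, 4): LHS = 1/8 ≠ RHS = 1/2
At (2, 2): LHS = 1/4 ≠ RHS = 1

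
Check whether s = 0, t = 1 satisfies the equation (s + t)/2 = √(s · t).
Substituting s = 0, t = 1:

LHS = (0 + 1)/2 = 1/2
RHS = √(0 · 1) = 0

LHS ≠ RHS, so the equation does not hold at this point.

Answer: Fails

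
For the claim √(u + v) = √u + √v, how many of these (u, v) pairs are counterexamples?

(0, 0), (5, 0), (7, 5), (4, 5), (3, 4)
Testing each pair:
(0, 0): LHS = 0, RHS = 0 → satisfies claim
(5, 0): LHS = √(5) ≈ 2.236, RHS = √(5) ≈ 2.236 → satisfies claim
(7, 5): LHS = 2·√(3) ≈ 3.464, RHS = √(5) + √(7) ≈ 4.882 → counterexample
(4, 5): LHS = 3, RHS = 2 + √(5) ≈ 4.236 → counterexample
(3, 4): LHS = √(7) ≈ 2.646, RHS = √(3) + 2 ≈ 3.732 → counterexample

That makes 3 counterexamples.

Answer: 3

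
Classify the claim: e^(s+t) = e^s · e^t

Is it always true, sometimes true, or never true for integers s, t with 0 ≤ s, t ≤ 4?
Always true

The identity holds for every pair in the range. For instance at (s, t) = (4, 2): both sides equal e^6 ≈ 403.4.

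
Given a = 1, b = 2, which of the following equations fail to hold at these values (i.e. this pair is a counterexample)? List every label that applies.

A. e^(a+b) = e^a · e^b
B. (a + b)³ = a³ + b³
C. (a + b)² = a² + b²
Evaluating each claim at the given values:
A. LHS = e^3 ≈ 20.09, RHS = e^3 ≈ 20.09 → holds here (LHS = RHS)
B. LHS = 27, RHS = 9 → fails here (LHS ≠ RHS)
C. LHS = 9, RHS = 5 → fails here (LHS ≠ RHS)

Answer: B, C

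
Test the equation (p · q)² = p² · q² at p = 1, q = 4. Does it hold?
Holds

Substituting p = 1, q = 4:

LHS = (1 · 4)² = 16
RHS = 1² · 4² = 16

LHS = RHS, so the equation holds at this point.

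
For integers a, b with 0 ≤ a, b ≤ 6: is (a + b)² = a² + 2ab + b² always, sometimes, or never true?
Always true

The identity holds for every pair in the range. For instance at (a, b) = (3, 3): both sides equal 36.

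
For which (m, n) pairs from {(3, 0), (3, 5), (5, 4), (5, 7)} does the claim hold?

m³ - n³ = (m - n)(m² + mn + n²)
All pairs

Testing each pair:
(3, 0): LHS = 27, RHS = 27 → holds
(3, 5): LHS = -98, RHS = -98 → holds
(5, 4): LHS = 61, RHS = 61 → holds
(5, 7): LHS = -218, RHS = -218 → holds

Every pair satisfies the claim.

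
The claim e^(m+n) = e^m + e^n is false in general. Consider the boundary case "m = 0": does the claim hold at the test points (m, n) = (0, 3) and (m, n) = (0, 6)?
At (0, 3): LHS = e^3 ≈ 20.09 ≠ RHS = 1 + e^3 ≈ 21.09
At (0, 6): LHS = e^6 ≈ 403.4 ≠ RHS = 1 + e^6 ≈ 404.4

Answer: No, fails at both test points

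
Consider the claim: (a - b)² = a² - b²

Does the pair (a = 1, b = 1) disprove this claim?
Substituting a = 1, b = 1:
LHS = (1 - 1)² = 0
RHS = 1² - 1² = 0

The sides agree, so this pair does not disprove the claim.

Answer: No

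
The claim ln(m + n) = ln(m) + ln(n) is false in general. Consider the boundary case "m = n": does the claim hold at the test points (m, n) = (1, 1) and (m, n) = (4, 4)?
No, fails at both test points

At (1, 1): LHS = ln(2) ≈ 0.6931 ≠ RHS = 0
At (4, 4): LHS = ln(8) ≈ 2.079 ≠ RHS = 2·ln(4) ≈ 2.773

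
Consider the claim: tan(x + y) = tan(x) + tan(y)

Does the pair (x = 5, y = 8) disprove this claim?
Substituting x = 5, y = 8:
LHS = tan(5 + 8) = tan(13) ≈ 0.463
RHS = tan(5) + tan(8) ≈ -10.18

Since LHS ≠ RHS, this pair disproves the claim.

Answer: Yes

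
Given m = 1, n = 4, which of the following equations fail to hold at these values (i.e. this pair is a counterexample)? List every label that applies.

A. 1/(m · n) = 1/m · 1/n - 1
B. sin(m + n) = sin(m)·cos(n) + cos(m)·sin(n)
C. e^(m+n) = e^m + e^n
Evaluating each claim at the given values:
A. LHS = 1/4, RHS = -3/4 → fails here (LHS ≠ RHS)
B. LHS = sin(5) ≈ -0.9589, RHS = sin(1)·cos(4) + sin(4)·cos(1) ≈ -0.9589 → holds here (LHS = RHS)
C. LHS = e^5 ≈ 148.4, RHS = e + e^4 ≈ 57.32 → fails here (LHS ≠ RHS)

Answer: A, C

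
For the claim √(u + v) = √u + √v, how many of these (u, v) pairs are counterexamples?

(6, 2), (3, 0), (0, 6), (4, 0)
1

Testing each pair:
(6, 2): LHS = 2·√(2) ≈ 2.828, RHS = √(2) + √(6) ≈ 3.864 → counterexample
(3, 0): LHS = √(3) ≈ 1.732, RHS = √(3) ≈ 1.732 → satisfies claim
(0, 6): LHS = √(6) ≈ 2.449, RHS = √(6) ≈ 2.449 → satisfies claim
(4, 0): LHS = 2, RHS = 2 → satisfies claim

That makes 1 counterexample.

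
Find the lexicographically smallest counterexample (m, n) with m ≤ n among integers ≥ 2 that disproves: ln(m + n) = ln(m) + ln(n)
(m, n) = (2, 3)

At (2, 2): both sides equal ln(4) ≈ 1.386, so it holds there.

Substituting (2, 3) into the claim:
LHS = ln(2 + 3) = ln(5) ≈ 1.609
RHS = ln(2) + ln(3) ≈ 1.792

Since LHS ≠ RHS, this pair disproves the claim, and no lexicographically smaller pair (m ≤ n, integers ≥ 2) does.

For instance (7, 8) is also a counterexample (LHS = ln(15) ≈ 2.708, RHS = ln(7) + ln(8) ≈ 4.025), but it's lexicographically larger.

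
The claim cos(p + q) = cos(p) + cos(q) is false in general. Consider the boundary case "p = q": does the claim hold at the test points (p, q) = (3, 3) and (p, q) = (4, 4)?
No, fails at both test points

At (3, 3): LHS = cos(6) ≈ 0.9602 ≠ RHS = 2·cos(3) ≈ -1.98
At (4, 4): LHS = cos(8) ≈ -0.1455 ≠ RHS = 2·cos(4) ≈ -1.307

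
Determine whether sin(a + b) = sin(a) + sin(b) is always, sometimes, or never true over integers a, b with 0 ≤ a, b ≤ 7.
Sometimes true

It holds at (a, b) = (5, 0) (both sides equal sin(5) ≈ -0.9589), but fails at (a, b) = (1, 5) (LHS = sin(6) ≈ -0.2794, RHS = sin(5) + sin(1) ≈ -0.1175).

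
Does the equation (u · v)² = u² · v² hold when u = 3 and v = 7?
Holds

Substituting u = 3, v = 7:

LHS = (3 · 7)² = 441
RHS = 3² · 7² = 441

LHS = RHS, so the equation holds at this point.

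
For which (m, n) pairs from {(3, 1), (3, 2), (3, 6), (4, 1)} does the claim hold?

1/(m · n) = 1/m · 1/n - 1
None

Testing each pair:
(3, 1): LHS = 1/3, RHS = -2/3 → fails
(3, 2): LHS = 1/6, RHS = -5/6 → fails
(3, 6): LHS = 1/18, RHS = -17/18 → fails
(4, 1): LHS = 1/4, RHS = -3/4 → fails

No pair satisfies the claim.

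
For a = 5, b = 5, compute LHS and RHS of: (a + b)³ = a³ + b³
LHS = (5 + 5)³ = 1000
RHS = 5³ + 5³ = 250

LHS ≠ RHS, so the equation does not hold here.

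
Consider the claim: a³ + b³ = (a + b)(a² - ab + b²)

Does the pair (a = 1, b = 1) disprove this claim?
Substituting a = 1, b = 1:
LHS = 1³ + 1³ = 2
RHS = (1 + 1)(1² - 1·1 + 1²) = 2

The sides agree, so this pair does not disprove the claim.

Answer: No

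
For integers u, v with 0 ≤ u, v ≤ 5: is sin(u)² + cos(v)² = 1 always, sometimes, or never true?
Sometimes true

It holds at (u, v) = (5, 5) (both sides equal 1), but fails at (u, v) = (0, 5) (LHS = cos(5)² ≈ 0.08046, RHS = 1).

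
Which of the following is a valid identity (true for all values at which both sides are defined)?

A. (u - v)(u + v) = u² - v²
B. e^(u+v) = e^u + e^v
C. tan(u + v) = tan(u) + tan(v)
A

A: holds — e.g. at (2, 7), both sides equal -45.
B: fails at (3, 3) — LHS = e^6 ≈ 403.4, RHS = 2·e^3 ≈ 40.17.
C: fails at (2, 5) — LHS = tan(7) ≈ 0.8714, RHS = tan(5) + tan(2) ≈ -5.566.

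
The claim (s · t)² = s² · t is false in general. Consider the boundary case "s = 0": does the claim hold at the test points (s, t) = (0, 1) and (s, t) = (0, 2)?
At (0, 1): LHS = 0, RHS = 0 → equal
At (0, 2): LHS = 0, RHS = 0 → equal

So the claim does hold at both of these boundary points, even though it is not an identity.

Answer: Yes, holds at both test points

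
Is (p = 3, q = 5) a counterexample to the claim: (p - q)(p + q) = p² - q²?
No

Substituting p = 3, q = 5:
LHS = (3 - 5)(3 + 5) = -16
RHS = 3² - 5² = -16

The sides agree, so this pair does not disprove the claim.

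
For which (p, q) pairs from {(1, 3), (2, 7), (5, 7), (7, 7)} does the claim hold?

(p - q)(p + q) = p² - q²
Testing each pair:
(1, 3): LHS = -8, RHS = -8 → holds
(2, 7): LHS = -45, RHS = -45 → holds
(5, 7): LHS = -24, RHS = -24 → holds
(7, 7): LHS = 0, RHS = 0 → holds

Every pair satisfies the claim.

Answer: All pairs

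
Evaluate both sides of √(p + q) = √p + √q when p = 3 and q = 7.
LHS = √(3 + 7) = √(10) ≈ 3.162
RHS = √3 + √7 = √(3) + √(7) ≈ 4.378

LHS ≠ RHS (they differ by about 1.216), so the equation does not hold here.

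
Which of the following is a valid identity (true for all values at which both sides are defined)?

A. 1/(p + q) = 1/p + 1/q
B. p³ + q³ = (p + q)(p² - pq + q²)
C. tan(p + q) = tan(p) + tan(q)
A: fails at (1, 3) — LHS = 1/4, RHS = 4/3.
B: holds — e.g. at (4, 4), both sides equal 128.
C: fails at (1, 3) — LHS = tan(4) ≈ 1.158, RHS = tan(3) + tan(1) ≈ 1.415.

Answer: B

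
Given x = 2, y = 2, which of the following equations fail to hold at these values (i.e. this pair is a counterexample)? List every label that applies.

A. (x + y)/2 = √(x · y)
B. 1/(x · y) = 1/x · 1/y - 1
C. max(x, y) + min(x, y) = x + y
Evaluating each claim at the given values:
A. LHS = 2, RHS = 2 → holds here (LHS = RHS)
B. LHS = 1/4, RHS = -3/4 → fails here (LHS ≠ RHS)
C. LHS = 4, RHS = 4 → holds here (LHS = RHS)

Answer: B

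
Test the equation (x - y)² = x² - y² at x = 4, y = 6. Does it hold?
Substituting x = 4, y = 6:

LHS = (4 - 6)² = 4
RHS = 4² - 6² = -20

LHS ≠ RHS, so the equation does not hold at this point.

Answer: Fails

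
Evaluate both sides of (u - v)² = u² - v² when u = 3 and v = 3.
LHS = (3 - 3)² = 0
RHS = 3² - 3² = 0

LHS = RHS: the two sides agree.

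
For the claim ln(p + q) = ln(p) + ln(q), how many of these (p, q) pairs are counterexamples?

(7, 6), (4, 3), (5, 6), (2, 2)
3

Testing each pair:
(7, 6): LHS = ln(13) ≈ 2.565, RHS = ln(6) + ln(7) ≈ 3.738 → counterexample
(4, 3): LHS = ln(7) ≈ 1.946, RHS = ln(3) + ln(4) ≈ 2.485 → counterexample
(5, 6): LHS = ln(11) ≈ 2.398, RHS = ln(5) + ln(6) ≈ 3.401 → counterexample
(2, 2): LHS = ln(4) ≈ 1.386, RHS = 2·ln(2) ≈ 1.386 → satisfies claim

That makes 3 counterexamples.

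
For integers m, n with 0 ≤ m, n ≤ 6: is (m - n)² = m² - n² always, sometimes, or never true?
Sometimes true

It holds at (m, n) = (2, 2) (both sides equal 0), but fails at (m, n) = (4, 1) (LHS = 9, RHS = 15).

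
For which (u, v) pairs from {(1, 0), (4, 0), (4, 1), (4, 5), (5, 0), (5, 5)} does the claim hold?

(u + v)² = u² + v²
Testing each pair:
(1, 0): LHS = 1, RHS = 1 → holds
(4, 0): LHS = 16, RHS = 16 → holds
(4, 1): LHS = 25, RHS = 17 → fails
(4, 5): LHS = 81, RHS = 41 → fails
(5, 0): LHS = 25, RHS = 25 → holds
(5, 5): LHS = 100, RHS = 50 → fails

3 of 6 pairs satisfy the claim.

Answer: (1, 0), (4, 0), (5, 0)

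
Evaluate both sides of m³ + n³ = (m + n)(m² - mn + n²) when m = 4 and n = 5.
LHS = 4³ + 5³ = 189
RHS = (4 + 5)(4² - 4·5 + 5²) = 189

LHS = RHS: the two sides agree.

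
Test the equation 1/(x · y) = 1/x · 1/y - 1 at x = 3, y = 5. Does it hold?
Fails

Substituting x = 3, y = 5:

LHS = 1/(3 · 5) = 1/15
RHS = 1/3 · 1/5 - 1 = -14/15

LHS ≠ RHS, so the equation does not hold at this point.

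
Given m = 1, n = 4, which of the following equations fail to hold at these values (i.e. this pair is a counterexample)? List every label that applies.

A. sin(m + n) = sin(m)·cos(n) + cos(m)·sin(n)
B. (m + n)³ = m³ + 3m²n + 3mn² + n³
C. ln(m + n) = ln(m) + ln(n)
Evaluating each claim at the given values:
A. LHS = sin(5) ≈ -0.9589, RHS = sin(1)·cos(4) + sin(4)·cos(1) ≈ -0.9589 → holds here (LHS = RHS)
B. LHS = 125, RHS = 125 → holds here (LHS = RHS)
C. LHS = ln(5) ≈ 1.609, RHS = ln(4) ≈ 1.386 → fails here (LHS ≠ RHS)

Answer: C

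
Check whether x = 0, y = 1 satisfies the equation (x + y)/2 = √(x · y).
Substituting x = 0, y = 1:

LHS = (0 + 1)/2 = 1/2
RHS = √(0 · 1) = 0

LHS ≠ RHS, so the equation does not hold at this point.

Answer: Fails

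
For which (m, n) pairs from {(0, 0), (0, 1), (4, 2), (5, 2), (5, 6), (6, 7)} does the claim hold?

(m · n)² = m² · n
Testing each pair:
(0, 0): LHS = 0, RHS = 0 → holds
(0, 1): LHS = 0, RHS = 0 → holds
(4, 2): LHS = 64, RHS = 32 → fails
(5, 2): LHS = 100, RHS = 50 → fails
(5, 6): LHS = 900, RHS = 150 → fails
(6, 7): LHS = 1764, RHS = 252 → fails

2 of 6 pairs satisfy the claim.

Answer: (0, 0), (0, 1)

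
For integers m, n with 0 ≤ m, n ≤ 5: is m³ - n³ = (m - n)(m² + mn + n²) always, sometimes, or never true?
The identity holds for every pair in the range. For instance at (m, n) = (2, 5): both sides equal -117.

Answer: Always true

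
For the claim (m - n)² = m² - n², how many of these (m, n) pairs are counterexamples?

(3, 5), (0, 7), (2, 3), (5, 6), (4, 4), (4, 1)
5

Testing each pair:
(3, 5): LHS = 4, RHS = -16 → counterexample
(0, 7): LHS = 49, RHS = -49 → counterexample
(2, 3): LHS = 1, RHS = -5 → counterexample
(5, 6): LHS = 1, RHS = -11 → counterexample
(4, 4): LHS = 0, RHS = 0 → satisfies claim
(4, 1): LHS = 9, RHS = 15 → counterexample

That makes 5 counterexamples.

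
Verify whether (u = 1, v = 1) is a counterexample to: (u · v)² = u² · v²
No

Substituting u = 1, v = 1:
LHS = (1 · 1)² = 1
RHS = 1² · 1² = 1

The sides agree, so this pair does not disprove the claim.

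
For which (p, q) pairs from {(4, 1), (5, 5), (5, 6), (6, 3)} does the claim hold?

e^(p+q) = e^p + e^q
Testing each pair:
(4, 1): LHS = e^5 ≈ 148.4, RHS = e + e^4 ≈ 57.32 → fails
(5, 5): LHS = e^10 ≈ 22026.5, RHS = 2·e^5 ≈ 296.8 → fails
(5, 6): LHS = e^11 ≈ 59874.1, RHS = e^5 + e^6 ≈ 551.8 → fails
(6, 3): LHS = e^9 ≈ 8103, RHS = e^3 + e^6 ≈ 423.5 → fails

No pair satisfies the claim.

Answer: None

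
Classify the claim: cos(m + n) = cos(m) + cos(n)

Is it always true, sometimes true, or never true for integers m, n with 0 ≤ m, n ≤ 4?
Never true

The claim fails for every pair in the range. For instance at (m, n) = (2, 3): LHS = cos(5) ≈ 0.2837, RHS = cos(3) + cos(2) ≈ -1.406.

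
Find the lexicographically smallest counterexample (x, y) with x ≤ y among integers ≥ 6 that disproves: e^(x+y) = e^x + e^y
Substituting (6, 6) into the claim:
LHS = e^(6+6) = e^12 ≈ 162754.8
RHS = e^6 + e^6 = 2·e^6 ≈ 806.9

Since LHS ≠ RHS, this pair disproves the claim, and no lexicographically smaller pair (x ≤ y, integers ≥ 6) does.

For instance (9, 12) is also a counterexample (LHS = e^21 ≈ 1318815734.5, RHS = e^9 + e^12 ≈ 170857.9), but it's lexicographically larger.

Answer: (x, y) = (6, 6)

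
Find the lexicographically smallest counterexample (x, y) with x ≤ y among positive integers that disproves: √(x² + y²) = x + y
(x, y) = (1, 1)

Substituting (1, 1) into the claim:
LHS = √(1² + 1²) = √(2) ≈ 1.414
RHS = 1 + 1 = 2

Since LHS ≠ RHS, this pair disproves the claim, and no lexicographically smaller pair (x ≤ y, positive integers) does.

For instance (3, 4) is also a counterexample (LHS = 5, RHS = 7), but it's lexicographically larger.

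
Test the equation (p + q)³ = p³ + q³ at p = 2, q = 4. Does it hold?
Substituting p = 2, q = 4:

LHS = (2 + 4)³ = 216
RHS = 2³ + 4³ = 72

LHS ≠ RHS, so the equation does not hold at this point.

Answer: Fails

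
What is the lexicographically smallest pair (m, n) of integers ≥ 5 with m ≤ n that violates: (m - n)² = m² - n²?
(m, n) = (5, 6)

At (5, 5): both sides equal 0, so it holds there.

Substituting (5, 6) into the claim:
LHS = (5 - 6)² = 1
RHS = 5² - 6² = -11

Since LHS ≠ RHS, this pair disproves the claim, and no lexicographically smaller pair (m ≤ n, integers ≥ 5) does.

For instance (9, 10) is also a counterexample (LHS = 1, RHS = -19), but it's lexicographically larger.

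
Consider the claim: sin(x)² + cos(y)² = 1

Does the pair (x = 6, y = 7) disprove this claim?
Substituting x = 6, y = 7:
LHS = sin(6)² + cos(7)² ≈ 0.6464
RHS = 1

Since LHS ≠ RHS, this pair disproves the claim.

Answer: Yes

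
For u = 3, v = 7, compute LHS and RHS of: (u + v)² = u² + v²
LHS = (3 + 7)² = 100
RHS = 3² + 7² = 58

LHS ≠ RHS, so the equation does not hold here.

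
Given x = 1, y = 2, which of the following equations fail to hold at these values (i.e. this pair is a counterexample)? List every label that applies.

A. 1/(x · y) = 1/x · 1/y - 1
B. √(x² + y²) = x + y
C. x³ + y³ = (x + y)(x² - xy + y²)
A, B

Evaluating each claim at the given values:
A. LHS = 1/2, RHS = -1/2 → fails here (LHS ≠ RHS)
B. LHS = √(5) ≈ 2.236, RHS = 3 → fails here (LHS ≠ RHS)
C. LHS = 9, RHS = 9 → holds here (LHS = RHS)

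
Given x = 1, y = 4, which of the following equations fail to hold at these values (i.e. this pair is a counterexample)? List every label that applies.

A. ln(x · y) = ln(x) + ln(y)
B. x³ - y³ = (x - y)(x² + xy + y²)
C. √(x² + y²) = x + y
Evaluating each claim at the given values:
A. LHS = ln(4) ≈ 1.386, RHS = ln(4) ≈ 1.386 → holds here (LHS = RHS)
B. LHS = -63, RHS = -63 → holds here (LHS = RHS)
C. LHS = √(17) ≈ 4.123, RHS = 5 → fails here (LHS ≠ RHS)

Answer: C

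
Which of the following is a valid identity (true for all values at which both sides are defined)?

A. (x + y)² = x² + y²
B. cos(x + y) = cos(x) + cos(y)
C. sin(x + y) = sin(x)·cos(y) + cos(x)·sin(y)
C

A: fails at (6, 7) — LHS = 169, RHS = 85.
B: fails at (2, 3) — LHS = cos(5) ≈ 0.2837, RHS = cos(3) + cos(2) ≈ -1.406.
C: holds — e.g. at (2, 2), both sides equal sin(4) ≈ -0.7568.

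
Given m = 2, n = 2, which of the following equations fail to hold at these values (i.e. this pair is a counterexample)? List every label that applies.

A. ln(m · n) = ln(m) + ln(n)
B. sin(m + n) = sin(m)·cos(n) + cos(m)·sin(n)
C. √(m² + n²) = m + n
Evaluating each claim at the given values:
A. LHS = ln(4) ≈ 1.386, RHS = 2·ln(2) ≈ 1.386 → holds here (LHS = RHS)
B. LHS = sin(4) ≈ -0.7568, RHS = 2·sin(2)·cos(2) ≈ -0.7568 → holds here (LHS = RHS)
C. LHS = 2·√(2) ≈ 2.828, RHS = 4 → fails here (LHS ≠ RHS)

Answer: C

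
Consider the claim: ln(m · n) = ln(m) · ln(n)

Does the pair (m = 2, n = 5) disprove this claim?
Substituting m = 2, n = 5:
LHS = ln(2 · 5) = ln(10) ≈ 2.303
RHS = ln(2) · ln(5) ≈ 1.116

Since LHS ≠ RHS, this pair disproves the claim.

Answer: Yes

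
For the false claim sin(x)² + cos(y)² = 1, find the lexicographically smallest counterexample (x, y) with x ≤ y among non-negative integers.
Substituting (0, 1) into the claim:
LHS = sin(0)² + cos(1)² = cos(1)² ≈ 0.2919
RHS = 1

Since LHS ≠ RHS, this pair disproves the claim, and no lexicographically smaller pair (x ≤ y, non-negative integers) does.

For instance (2, 4) is also a counterexample (LHS = cos(4)² + sin(2)² ≈ 1.254, RHS = 1), but it's lexicographically larger.

Answer: (x, y) = (0, 1)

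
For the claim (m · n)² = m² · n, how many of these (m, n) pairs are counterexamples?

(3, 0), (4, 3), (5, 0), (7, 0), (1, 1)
Testing each pair:
(3, 0): LHS = 0, RHS = 0 → satisfies claim
(4, 3): LHS = 144, RHS = 48 → counterexample
(5, 0): LHS = 0, RHS = 0 → satisfies claim
(7, 0): LHS = 0, RHS = 0 → satisfies claim
(1, 1): LHS = 1, RHS = 1 → satisfies claim

That makes 1 counterexample.

Answer: 1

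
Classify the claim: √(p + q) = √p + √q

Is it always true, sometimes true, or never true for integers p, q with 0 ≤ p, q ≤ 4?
It holds at (p, q) = (3, 0) (both sides equal √(3) ≈ 1.732), but fails at (p, q) = (2, 3) (LHS = √(5) ≈ 2.236, RHS = √(2) + √(3) ≈ 3.146).

Answer: Sometimes true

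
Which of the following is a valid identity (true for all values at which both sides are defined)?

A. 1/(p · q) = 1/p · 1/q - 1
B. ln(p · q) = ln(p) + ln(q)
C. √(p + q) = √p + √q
B

A: fails at (2, 2) — LHS = 1/4, RHS = -3/4.
B: holds — e.g. at (3, 7), both sides equal ln(21) ≈ 3.045.
C: fails at (3, 5) — LHS = 2·√(2) ≈ 2.828, RHS = √(3) + √(5) ≈ 3.968.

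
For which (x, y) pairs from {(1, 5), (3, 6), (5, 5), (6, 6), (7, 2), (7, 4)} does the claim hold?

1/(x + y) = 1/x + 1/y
Testing each pair:
(1, 5): LHS = 1/6, RHS = 6/5 → fails
(3, 6): LHS = 1/9, RHS = 1/2 → fails
(5, 5): LHS = 1/10, RHS = 2/5 → fails
(6, 6): LHS = 1/12, RHS = 1/3 → fails
(7, 2): LHS = 1/9, RHS = 9/14 → fails
(7, 4): LHS = 1/11, RHS = 11/28 → fails

No pair satisfies the claim.

Answer: None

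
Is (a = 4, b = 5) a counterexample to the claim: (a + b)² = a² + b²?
Substituting a = 4, b = 5:
LHS = (4 + 5)² = 81
RHS = 4² + 5² = 41

Since LHS ≠ RHS, this pair disproves the claim.

Answer: Yes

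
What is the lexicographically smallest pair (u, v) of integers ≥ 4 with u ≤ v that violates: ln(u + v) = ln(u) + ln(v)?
(u, v) = (4, 4)

Substituting (4, 4) into the claim:
LHS = ln(4 + 4) = ln(8) ≈ 2.079
RHS = ln(4) + ln(4) = 2·ln(4) ≈ 2.773

Since LHS ≠ RHS, this pair disproves the claim, and no lexicographically smaller pair (u ≤ v, integers ≥ 4) does.

For instance (8, 9) is also a counterexample (LHS = ln(17) ≈ 2.833, RHS = ln(8) + ln(9) ≈ 4.277), but it's lexicographically larger.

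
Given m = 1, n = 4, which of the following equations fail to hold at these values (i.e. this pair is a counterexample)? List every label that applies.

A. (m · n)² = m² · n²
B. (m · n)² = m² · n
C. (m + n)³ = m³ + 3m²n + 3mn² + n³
B

Evaluating each claim at the given values:
A. LHS = 16, RHS = 16 → holds here (LHS = RHS)
B. LHS = 16, RHS = 4 → fails here (LHS ≠ RHS)
C. LHS = 125, RHS = 125 → holds here (LHS = RHS)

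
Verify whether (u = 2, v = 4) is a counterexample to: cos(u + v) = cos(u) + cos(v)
Substituting u = 2, v = 4:
LHS = cos(2 + 4) = cos(6) ≈ 0.9602
RHS = cos(2) + cos(4) ≈ -1.07

Since LHS ≠ RHS, this pair disproves the claim.

Answer: Yes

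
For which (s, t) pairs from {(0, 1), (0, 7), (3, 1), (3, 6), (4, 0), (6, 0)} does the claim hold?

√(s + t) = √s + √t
(0, 1), (0, 7), (4, 0), (6, 0)

Testing each pair:
(0, 1): LHS = 1, RHS = 1 → holds
(0, 7): LHS = √(7) ≈ 2.646, RHS = √(7) ≈ 2.646 → holds
(3, 1): LHS = 2, RHS = 1 + √(3) ≈ 2.732 → fails
(3, 6): LHS = 3, RHS = √(3) + √(6) ≈ 4.182 → fails
(4, 0): LHS = 2, RHS = 2 → holds
(6, 0): LHS = √(6) ≈ 2.449, RHS = √(6) ≈ 2.449 → holds

4 of 6 pairs satisfy the claim.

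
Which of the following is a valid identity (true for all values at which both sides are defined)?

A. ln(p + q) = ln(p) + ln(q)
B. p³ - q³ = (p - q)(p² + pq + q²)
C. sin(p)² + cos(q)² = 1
B

A: fails at (2, 7) — LHS = ln(9) ≈ 2.197, RHS = ln(2) + ln(7) ≈ 2.639.
B: holds — e.g. at (6, 7), both sides equal -127.
C: fails at (0, 1) — LHS = cos(1)² ≈ 0.2919, RHS = 1.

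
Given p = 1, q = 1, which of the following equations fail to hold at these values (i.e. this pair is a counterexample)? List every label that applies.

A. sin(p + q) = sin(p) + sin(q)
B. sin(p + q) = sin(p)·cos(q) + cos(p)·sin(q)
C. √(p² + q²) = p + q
A, C

Evaluating each claim at the given values:
A. LHS = sin(2) ≈ 0.9093, RHS = 2·sin(1) ≈ 1.683 → fails here (LHS ≠ RHS)
B. LHS = sin(2) ≈ 0.9093, RHS = 2·sin(1)·cos(1) ≈ 0.9093 → holds here (LHS = RHS)
C. LHS = √(2) ≈ 1.414, RHS = 2 → fails here (LHS ≠ RHS)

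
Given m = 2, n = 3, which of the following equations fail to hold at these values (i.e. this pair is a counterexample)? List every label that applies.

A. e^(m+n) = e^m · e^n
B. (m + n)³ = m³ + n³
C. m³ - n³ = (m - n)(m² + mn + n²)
Evaluating each claim at the given values:
A. LHS = e^5 ≈ 148.4, RHS = e^5 ≈ 148.4 → holds here (LHS = RHS)
B. LHS = 125, RHS = 35 → fails here (LHS ≠ RHS)
C. LHS = -19, RHS = -19 → holds here (LHS = RHS)

Answer: B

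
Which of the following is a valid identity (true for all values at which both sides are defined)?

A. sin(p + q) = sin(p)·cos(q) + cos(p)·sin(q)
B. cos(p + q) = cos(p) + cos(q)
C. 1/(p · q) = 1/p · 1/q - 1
A: holds — e.g. at (3, 5), both sides equal sin(8) ≈ 0.9894.
B: fails at (1, 2) — LHS = cos(3) ≈ -0.99, RHS = cos(2) + cos(1) ≈ 0.1242.
C: fails at (6, 7) — LHS = 1/42, RHS = -41/42.

Answer: A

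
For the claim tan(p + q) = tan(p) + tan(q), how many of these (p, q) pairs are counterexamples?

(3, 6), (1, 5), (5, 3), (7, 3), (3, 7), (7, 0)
Testing each pair:
(3, 6): LHS = tan(9) ≈ -0.4523, RHS = tan(6) + tan(3) ≈ -0.4336 → counterexample
(1, 5): LHS = tan(6) ≈ -0.291, RHS = tan(5) + tan(1) ≈ -1.823 → counterexample
(5, 3): LHS = tan(8) ≈ -6.8, RHS = tan(5) + tan(3) ≈ -3.523 → counterexample
(7, 3): LHS = tan(10) ≈ 0.6484, RHS = tan(3) + tan(7) ≈ 0.7289 → counterexample
(3, 7): LHS = tan(10) ≈ 0.6484, RHS = tan(3) + tan(7) ≈ 0.7289 → counterexample
(7, 0): LHS = tan(7) ≈ 0.8714, RHS = tan(7) ≈ 0.8714 → satisfies claim

That makes 5 counterexamples.

Answer: 5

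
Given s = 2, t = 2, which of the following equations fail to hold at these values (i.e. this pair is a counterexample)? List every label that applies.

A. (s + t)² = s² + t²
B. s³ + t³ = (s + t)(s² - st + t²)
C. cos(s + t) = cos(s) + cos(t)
A, C

Evaluating each claim at the given values:
A. LHS = 16, RHS = 8 → fails here (LHS ≠ RHS)
B. LHS = 16, RHS = 16 → holds here (LHS = RHS)
C. LHS = cos(4) ≈ -0.6536, RHS = 2·cos(2) ≈ -0.8323 → fails here (LHS ≠ RHS)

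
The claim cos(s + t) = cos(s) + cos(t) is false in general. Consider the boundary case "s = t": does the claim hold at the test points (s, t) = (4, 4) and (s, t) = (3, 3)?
No, fails at both test points

At (4, 4): LHS = cos(8) ≈ -0.1455 ≠ RHS = 2·cos(4) ≈ -1.307
At (3, 3): LHS = cos(6) ≈ 0.9602 ≠ RHS = 2·cos(3) ≈ -1.98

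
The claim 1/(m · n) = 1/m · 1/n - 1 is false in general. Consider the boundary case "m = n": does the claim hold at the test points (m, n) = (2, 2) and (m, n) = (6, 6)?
At (2, 2): LHS = 1/4 ≠ RHS = -3/4
At (6, 6): LHS = 1/36 ≠ RHS = -35/36

Answer: No, fails at both test points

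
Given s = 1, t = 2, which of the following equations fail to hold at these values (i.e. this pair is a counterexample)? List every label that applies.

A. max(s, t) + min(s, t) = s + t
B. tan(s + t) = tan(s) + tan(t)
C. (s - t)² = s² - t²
B, C

Evaluating each claim at the given values:
A. LHS = 3, RHS = 3 → holds here (LHS = RHS)
B. LHS = tan(3) ≈ -0.1425, RHS = tan(2) + tan(1) ≈ -0.6276 → fails here (LHS ≠ RHS)
C. LHS = 1, RHS = -3 → fails here (LHS ≠ RHS)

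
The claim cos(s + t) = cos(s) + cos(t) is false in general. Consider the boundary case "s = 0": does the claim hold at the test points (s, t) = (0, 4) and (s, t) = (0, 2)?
No, fails at both test points

At (0, 4): LHS = cos(4) ≈ -0.6536 ≠ RHS = cos(4) + 1 ≈ 0.3464
At (0, 2): LHS = cos(2) ≈ -0.4161 ≠ RHS = cos(2) + 1 ≈ 0.5839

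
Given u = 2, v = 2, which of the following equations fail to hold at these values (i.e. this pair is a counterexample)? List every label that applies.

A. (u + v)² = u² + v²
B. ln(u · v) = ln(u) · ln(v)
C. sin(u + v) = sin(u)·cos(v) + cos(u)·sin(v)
A, B

Evaluating each claim at the given values:
A. LHS = 16, RHS = 8 → fails here (LHS ≠ RHS)
B. LHS = ln(4) ≈ 1.386, RHS = ln(2)² ≈ 0.4805 → fails here (LHS ≠ RHS)
C. LHS = sin(4) ≈ -0.7568, RHS = 2·sin(2)·cos(2) ≈ -0.7568 → holds here (LHS = RHS)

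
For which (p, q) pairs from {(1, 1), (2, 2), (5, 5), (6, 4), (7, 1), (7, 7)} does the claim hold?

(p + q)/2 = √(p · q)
(1, 1), (2, 2), (5, 5), (7, 7)

Testing each pair:
(1, 1): LHS = 1, RHS = 1 → holds
(2, 2): LHS = 2, RHS = 2 → holds
(5, 5): LHS = 5, RHS = 5 → holds
(6, 4): LHS = 5, RHS = 2·√(6) ≈ 4.899 → fails
(7, 1): LHS = 4, RHS = √(7) ≈ 2.646 → fails
(7, 7): LHS = 7, RHS = 7 → holds

4 of 6 pairs satisfy the claim.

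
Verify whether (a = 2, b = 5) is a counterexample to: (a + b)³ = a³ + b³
Substituting a = 2, b = 5:
LHS = (2 + 5)³ = 343
RHS = 2³ + 5³ = 133

Since LHS ≠ RHS, this pair disproves the claim.

Answer: Yes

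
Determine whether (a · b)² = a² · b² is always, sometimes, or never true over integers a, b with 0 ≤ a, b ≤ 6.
Always true

The identity holds for every pair in the range. For instance at (a, b) = (3, 2): both sides equal 36.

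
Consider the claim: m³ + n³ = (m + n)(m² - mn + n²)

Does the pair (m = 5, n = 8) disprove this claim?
No

Substituting m = 5, n = 8:
LHS = 5³ + 8³ = 637
RHS = (5 + 8)(5² - 5·8 + 8²) = 637

The sides agree, so this pair does not disprove the claim.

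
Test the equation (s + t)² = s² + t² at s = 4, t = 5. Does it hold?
Substituting s = 4, t = 5:

LHS = (4 + 5)² = 81
RHS = 4² + 5² = 41

LHS ≠ RHS, so the equation does not hold at this point.

Answer: Fails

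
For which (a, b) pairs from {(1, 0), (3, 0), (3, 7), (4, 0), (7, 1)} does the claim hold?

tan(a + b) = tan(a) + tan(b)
(1, 0), (3, 0), (4, 0)

Testing each pair:
(1, 0): LHS = tan(1) ≈ 1.557, RHS = tan(1) ≈ 1.557 → holds
(3, 0): LHS = tan(3) ≈ -0.1425, RHS = tan(3) ≈ -0.1425 → holds
(3, 7): LHS = tan(10) ≈ 0.6484, RHS = tan(3) + tan(7) ≈ 0.7289 → fails
(4, 0): LHS = tan(4) ≈ 1.158, RHS = tan(4) ≈ 1.158 → holds
(7, 1): LHS = tan(8) ≈ -6.8, RHS = tan(7) + tan(1) ≈ 2.429 → fails

3 of 5 pairs satisfy the claim.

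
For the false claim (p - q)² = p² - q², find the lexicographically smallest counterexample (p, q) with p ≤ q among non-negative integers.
At (0, 0): both sides equal 0, so it holds there.

Substituting (0, 1) into the claim:
LHS = (0 - 1)² = 1
RHS = 0² - 1² = -1

Since LHS ≠ RHS, this pair disproves the claim, and no lexicographically smaller pair (p ≤ q, non-negative integers) does.

For instance (5, 7) is also a counterexample (LHS = 4, RHS = -24), but it's lexicographically larger.

Answer: (p, q) = (0, 1)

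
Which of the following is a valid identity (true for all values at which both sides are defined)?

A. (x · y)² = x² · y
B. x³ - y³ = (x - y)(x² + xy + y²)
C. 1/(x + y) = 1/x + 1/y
A: fails at (2, 7) — LHS = 196, RHS = 28.
B: holds — e.g. at (5, 5), both sides equal 0.
C: fails at (4, 6) — LHS = 1/10, RHS = 5/12.

Answer: B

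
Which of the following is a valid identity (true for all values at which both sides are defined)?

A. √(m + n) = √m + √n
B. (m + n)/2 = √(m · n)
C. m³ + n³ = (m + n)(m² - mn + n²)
A: fails at (5, 8) — LHS = √(13) ≈ 3.606, RHS = √(5) + 2·√(2) ≈ 5.064.
B: fails at (2, 7) — LHS = 9/2, RHS = √(14) ≈ 3.742.
C: holds — e.g. at (2, 4), both sides equal 72.

Answer: C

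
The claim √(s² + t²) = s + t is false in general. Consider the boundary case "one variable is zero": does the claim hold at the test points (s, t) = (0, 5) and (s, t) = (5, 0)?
Yes, holds at both test points

At (0, 5): LHS = 5, RHS = 5 → equal
At (5, 0): LHS = 5, RHS = 5 → equal

So the claim does hold at both of these boundary points, even though it is not an identity.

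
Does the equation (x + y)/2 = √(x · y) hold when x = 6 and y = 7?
Fails

Substituting x = 6, y = 7:

LHS = (6 + 7)/2 = 13/2
RHS = √(6 · 7) = √(42) ≈ 6.481

LHS ≠ RHS, so the equation does not hold at this point.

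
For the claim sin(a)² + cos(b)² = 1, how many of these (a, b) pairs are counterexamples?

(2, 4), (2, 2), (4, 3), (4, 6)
Testing each pair:
(2, 4): LHS = cos(4)² + sin(2)² ≈ 1.254, RHS = 1 → counterexample
(2, 2): LHS = cos(2)² + sin(2)² = 1, RHS = 1 → satisfies claim
(4, 3): LHS = sin(4)² + cos(3)² ≈ 1.553, RHS = 1 → counterexample
(4, 6): LHS = sin(4)² + cos(6)² ≈ 1.495, RHS = 1 → counterexample

That makes 3 counterexamples.

Answer: 3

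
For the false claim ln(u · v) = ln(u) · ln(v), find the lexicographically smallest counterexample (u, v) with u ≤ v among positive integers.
(u, v) = (1, 2)

Substituting (1, 2) into the claim:
LHS = ln(1 · 2) = ln(2) ≈ 0.6931
RHS = ln(1) · ln(2) = 0

Since LHS ≠ RHS, this pair disproves the claim, and no lexicographically smaller pair (u ≤ v, positive integers) does.

For instance (6, 8) is also a counterexample (LHS = ln(48) ≈ 3.871, RHS = ln(6)·ln(8) ≈ 3.726), but it's lexicographically larger.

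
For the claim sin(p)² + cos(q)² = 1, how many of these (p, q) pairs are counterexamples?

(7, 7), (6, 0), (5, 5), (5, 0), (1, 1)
Testing each pair:
(7, 7): LHS = sin(7)² + cos(7)² = 1, RHS = 1 → satisfies claim
(6, 0): LHS = sin(6)² + 1 ≈ 1.078, RHS = 1 → counterexample
(5, 5): LHS = cos(5)² + sin(5)² = 1, RHS = 1 → satisfies claim
(5, 0): LHS = sin(5)² + 1 ≈ 1.92, RHS = 1 → counterexample
(1, 1): LHS = cos(1)² + sin(1)² = 1, RHS = 1 → satisfies claim

That makes 2 counterexamples.

Answer: 2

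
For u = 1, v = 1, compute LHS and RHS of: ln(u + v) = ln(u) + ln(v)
LHS = ln(1 + 1) = ln(2) ≈ 0.6931
RHS = ln(1) + ln(1) = 0

LHS ≠ RHS (they differ by about 0.6931), so the equation does not hold here.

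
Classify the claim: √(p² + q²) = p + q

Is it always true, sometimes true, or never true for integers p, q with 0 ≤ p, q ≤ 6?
Sometimes true

It holds at (p, q) = (0, 6) (both sides equal 6), but fails at (p, q) = (4, 3) (LHS = 5, RHS = 7).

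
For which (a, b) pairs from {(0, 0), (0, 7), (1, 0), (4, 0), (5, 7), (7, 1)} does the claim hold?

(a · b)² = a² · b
Testing each pair:
(0, 0): LHS = 0, RHS = 0 → holds
(0, 7): LHS = 0, RHS = 0 → holds
(1, 0): LHS = 0, RHS = 0 → holds
(4, 0): LHS = 0, RHS = 0 → holds
(5, 7): LHS = 1225, RHS = 175 → fails
(7, 1): LHS = 49, RHS = 49 → holds

5 of 6 pairs satisfy the claim.

Answer: (0, 0), (0, 7), (1, 0), (4, 0), (7, 1)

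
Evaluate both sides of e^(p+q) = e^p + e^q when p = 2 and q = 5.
LHS = e^(2+5) = e^7 ≈ 1097
RHS = e^2 + e^5 ≈ 155.8

LHS ≠ RHS (they differ by about 940.8), so the equation does not hold here.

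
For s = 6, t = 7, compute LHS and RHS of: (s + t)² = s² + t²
LHS = (6 + 7)² = 169
RHS = 6² + 7² = 85

LHS ≠ RHS, so the equation does not hold here.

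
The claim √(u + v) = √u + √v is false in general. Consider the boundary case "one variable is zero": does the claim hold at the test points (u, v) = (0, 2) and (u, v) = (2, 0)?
At (0, 2): LHS = √(2) ≈ 1.414, RHS = √(2) ≈ 1.414 → equal
At (2, 0): LHS = √(2) ≈ 1.414, RHS = √(2) ≈ 1.414 → equal

So the claim does hold at both of these boundary points, even though it is not an identity.

Answer: Yes, holds at both test points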